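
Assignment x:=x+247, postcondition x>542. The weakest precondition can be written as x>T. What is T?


Formula: wp(x:=E, P) = P[E/x] (substitute E for x in postcondition)
Step 1: Postcondition: x>542
Step 2: Substitute x+247 for x: x+247>542
Step 3: Solve for x: x > 542-247 = 295

295


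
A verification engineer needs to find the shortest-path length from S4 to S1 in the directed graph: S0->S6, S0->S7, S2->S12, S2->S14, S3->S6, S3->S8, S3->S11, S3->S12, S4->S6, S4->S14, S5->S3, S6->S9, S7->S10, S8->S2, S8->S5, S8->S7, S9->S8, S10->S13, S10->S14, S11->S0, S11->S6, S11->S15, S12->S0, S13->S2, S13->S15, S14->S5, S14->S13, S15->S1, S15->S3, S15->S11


BFS layer-by-layer from S4:
  dist 0: {S4}
  dist 1: {S6, S14}
  dist 2: {S5, S9, S13}
  dist 3: {S2, S3, S8, S15}
  dist 4: {S1, S7, S11, S12}
  -> S1 reached at distance 4
Shortest path length = 4

4


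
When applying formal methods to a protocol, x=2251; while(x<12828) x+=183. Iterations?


Step 1: x goes from 2251 toward 12828 by 183; the body runs while x<12828, so iterations = ceil((bound-start)/step)
Step 2: Distance=10577
Step 3: ceil(10577/183)=58

58


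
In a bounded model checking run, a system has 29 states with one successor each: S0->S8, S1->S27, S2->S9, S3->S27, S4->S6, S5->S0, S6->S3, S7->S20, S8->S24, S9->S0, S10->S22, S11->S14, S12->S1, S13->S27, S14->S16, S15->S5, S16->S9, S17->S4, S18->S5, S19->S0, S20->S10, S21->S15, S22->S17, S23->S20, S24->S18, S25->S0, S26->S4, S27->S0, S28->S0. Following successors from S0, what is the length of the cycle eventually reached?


Trace from S0 until a state repeats:
  S0 -> S8 -> S24 -> S18 -> S5 -> S0
S0 first seen at step 0, revisited at step 5.
Cycle length = 5 - 0 = 5

5


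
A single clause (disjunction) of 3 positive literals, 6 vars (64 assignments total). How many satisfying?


Step 1: Total=2^6=64
Step 2: Unsat when all 3 false: 2^3=8
Step 3: Sat=64-8=56

56


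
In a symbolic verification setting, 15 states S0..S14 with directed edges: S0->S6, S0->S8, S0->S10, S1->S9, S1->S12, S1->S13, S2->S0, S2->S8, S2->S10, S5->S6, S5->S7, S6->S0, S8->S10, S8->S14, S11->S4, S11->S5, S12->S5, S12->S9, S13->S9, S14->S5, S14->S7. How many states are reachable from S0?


BFS from S0:
  layer 0: {S0}
  layer 1: {S6, S8, S10}
  layer 2: {S14}
  layer 3: {S5, S7}
Reachable set: {S0, S5, S6, S7, S8, S10, S14}
Count = 7

7


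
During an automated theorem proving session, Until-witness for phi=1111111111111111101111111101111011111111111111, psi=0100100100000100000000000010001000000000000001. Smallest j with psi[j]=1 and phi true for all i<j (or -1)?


(phi U psi) at 0: need smallest j with psi[j]=1 and phi[i]=1 for all i in [0,j).
Scan from step 0:
  step 0: phi=1, psi=0 -> continue
  step 1: psi=1 and phi held for [0,1) -> witness found
Witness step = 1

1


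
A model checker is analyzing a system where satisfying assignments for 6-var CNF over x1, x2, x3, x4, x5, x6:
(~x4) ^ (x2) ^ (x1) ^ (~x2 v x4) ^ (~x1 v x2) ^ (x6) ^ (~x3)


CNF with 7 clauses over 6 vars (64 assignments).
An assignment satisfies CNF iff every clause has >=1 true literal.
Check each row (bits = x1,x2,x3,x4,x5,x6; clause T/F shown):
  row 0 [000000]: clauses=TFFTTFT -> 0
  row 1 [000001]: clauses=TFFTTTT -> 0
  row 2 [000010]: clauses=TFFTTFT -> 0
  row 3 [000011]: clauses=TFFTTTT -> 0
  row 4 [000100]: clauses=FFFTTFT -> 0
  (every remaining row is evaluated the same way; all 64 results are listed next)
Full result column, 8 rows per line (x1,x2,x3 fixed per line; x4,x5,x6 runs 000..111 left to right):
  rows 0-7 [x1,x2,x3=000]: 00000000  (ones: 0)
  rows 8-15 [x1,x2,x3=001]: 00000000  (ones: 0)
  rows 16-23 [x1,x2,x3=010]: 00000000  (ones: 0)
  rows 24-31 [x1,x2,x3=011]: 00000000  (ones: 0)
  rows 32-39 [x1,x2,x3=100]: 00000000  (ones: 0)
  rows 40-47 [x1,x2,x3=101]: 00000000  (ones: 0)
  rows 48-55 [x1,x2,x3=110]: 00000000  (ones: 0)
  rows 56-63 [x1,x2,x3=111]: 00000000  (ones: 0)
Satisfying assignments = 0+0+0+0+0+0+0+0 = 0

0


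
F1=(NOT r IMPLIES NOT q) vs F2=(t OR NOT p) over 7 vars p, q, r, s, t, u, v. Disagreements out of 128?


F1 = (NOT r IMPLIES NOT q)
F2 = (t OR NOT p)
Evaluate both on each of 128 rows (bits = p,q,r,s,t,u,v):
  row 0 [0000000]: F1=1 F2=1 -> 0
  row 1 [0000001]: F1=1 F2=1 -> 0
  row 2 [0000010]: F1=1 F2=1 -> 0
  row 3 [0000011]: F1=1 F2=1 -> 0
  row 4 [0000100]: F1=1 F2=1 -> 0
  (every remaining row is evaluated the same way; all 128 results are listed next)
Full result column, 8 rows per line (p,q,r,s fixed per line; t,u,v runs 000..111 left to right):
  rows 0-7 [p,q,r,s=0000]: 00000000  (ones: 0)
  rows 8-15 [p,q,r,s=0001]: 00000000  (ones: 0)
  rows 16-23 [p,q,r,s=0010]: 00000000  (ones: 0)
  rows 24-31 [p,q,r,s=0011]: 00000000  (ones: 0)
  rows 32-39 [p,q,r,s=0100]: 11111111  (ones: 8)
  rows 40-47 [p,q,r,s=0101]: 11111111  (ones: 8)
  rows 48-55 [p,q,r,s=0110]: 00000000  (ones: 0)
  rows 56-63 [p,q,r,s=0111]: 00000000  (ones: 0)
  rows 64-71 [p,q,r,s=1000]: 11110000  (ones: 4)
  rows 72-79 [p,q,r,s=1001]: 11110000  (ones: 4)
  rows 80-87 [p,q,r,s=1010]: 11110000  (ones: 4)
  rows 88-95 [p,q,r,s=1011]: 11110000  (ones: 4)
  rows 96-103 [p,q,r,s=1100]: 00001111  (ones: 4)
  rows 104-111 [p,q,r,s=1101]: 00001111  (ones: 4)
  rows 112-119 [p,q,r,s=1110]: 11110000  (ones: 4)
  rows 120-127 [p,q,r,s=1111]: 11110000  (ones: 4)
Disagreements = 0+0+0+0+8+8+0+0+4+4+4+4+4+4+4+4 = 48

48


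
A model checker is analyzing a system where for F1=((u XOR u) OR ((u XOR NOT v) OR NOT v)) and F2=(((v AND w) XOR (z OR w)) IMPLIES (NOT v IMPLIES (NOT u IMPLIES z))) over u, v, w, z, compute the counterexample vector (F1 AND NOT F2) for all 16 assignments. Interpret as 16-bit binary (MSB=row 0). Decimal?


F1 = ((u XOR u) OR ((u XOR NOT v) OR NOT v))
F2 = (((v AND w) XOR (z OR w)) IMPLIES (NOT v IMPLIES (NOT u IMPLIES z)))
Counterexample to F1=>F2 is where F1=1 and F2=0.
Evaluate each row (bits = u,v,w,z, MSB first):
  row 0 [0000]: F1=1 F2=1 -> F1&~F2 -> 0
  row 1 [0001]: F1=1 F2=1 -> F1&~F2 -> 0
  row 2 [0010]: F1=1 F2=0 -> F1&~F2 -> 1
  row 3 [0011]: F1=1 F2=1 -> F1&~F2 -> 0
  row 4 [0100]: F1=0 F2=1 -> F1&~F2 -> 0
  row 5 [0101]: F1=0 F2=1 -> F1&~F2 -> 0
  row 6 [0110]: F1=0 F2=1 -> F1&~F2 -> 0
  row 7 [0111]: F1=0 F2=1 -> F1&~F2 -> 0
  row 8 [1000]: F1=1 F2=1 -> F1&~F2 -> 0
  row 9 [1001]: F1=1 F2=1 -> F1&~F2 -> 0
  row 10 [1010]: F1=1 F2=1 -> F1&~F2 -> 0
  row 11 [1011]: F1=1 F2=1 -> F1&~F2 -> 0
  row 12 [1100]: F1=1 F2=1 -> F1&~F2 -> 0
  row 13 [1101]: F1=1 F2=1 -> F1&~F2 -> 0
  row 14 [1110]: F1=1 F2=1 -> F1&~F2 -> 0
  row 15 [1111]: F1=1 F2=1 -> F1&~F2 -> 0
Full result column, 4 rows per line (u,v fixed per line; w,z runs 00..11 left to right):
  rows 0-3 [u,v=00]: 0010  = hex 2
  rows 4-7 [u,v=01]: 0000  = hex 0
  rows 8-11 [u,v=10]: 0000  = hex 0
  rows 12-15 [u,v=11]: 0000  = hex 0
Counterexample vector (row 0 .. row 15) = 0010000000000000
Output column grouped in 4s = 0010 0000 0000 0000 = 0x2000
Convert to decimal digit by digit (value = value*16 + digit):
  2 -> 2
  2*16 + 0 = 32
  32*16 + 0 = 512
  512*16 + 0 = 8192
Decimal = 8192

8192


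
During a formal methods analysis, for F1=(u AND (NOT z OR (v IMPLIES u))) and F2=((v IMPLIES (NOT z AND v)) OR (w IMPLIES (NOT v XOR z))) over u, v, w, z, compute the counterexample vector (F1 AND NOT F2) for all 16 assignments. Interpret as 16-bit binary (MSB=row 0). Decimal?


F1 = (u AND (NOT z OR (v IMPLIES u)))
F2 = ((v IMPLIES (NOT z AND v)) OR (w IMPLIES (NOT v XOR z)))
Counterexample to F1=>F2 is where F1=1 and F2=0.
Evaluate each row (bits = u,v,w,z, MSB first):
  row 0 [0000]: F1=0 F2=1 -> F1&~F2 -> 0
  row 1 [0001]: F1=0 F2=1 -> F1&~F2 -> 0
  row 2 [0010]: F1=0 F2=1 -> F1&~F2 -> 0
  row 3 [0011]: F1=0 F2=1 -> F1&~F2 -> 0
  row 4 [0100]: F1=0 F2=1 -> F1&~F2 -> 0
  row 5 [0101]: F1=0 F2=1 -> F1&~F2 -> 0
  row 6 [0110]: F1=0 F2=1 -> F1&~F2 -> 0
  row 7 [0111]: F1=0 F2=1 -> F1&~F2 -> 0
  row 8 [1000]: F1=1 F2=1 -> F1&~F2 -> 0
  row 9 [1001]: F1=1 F2=1 -> F1&~F2 -> 0
  row 10 [1010]: F1=1 F2=1 -> F1&~F2 -> 0
  row 11 [1011]: F1=1 F2=1 -> F1&~F2 -> 0
  row 12 [1100]: F1=1 F2=1 -> F1&~F2 -> 0
  row 13 [1101]: F1=1 F2=1 -> F1&~F2 -> 0
  row 14 [1110]: F1=1 F2=1 -> F1&~F2 -> 0
  row 15 [1111]: F1=1 F2=1 -> F1&~F2 -> 0
Full result column, 4 rows per line (u,v fixed per line; w,z runs 00..11 left to right):
  rows 0-3 [u,v=00]: 0000  = hex 0
  rows 4-7 [u,v=01]: 0000  = hex 0
  rows 8-11 [u,v=10]: 0000  = hex 0
  rows 12-15 [u,v=11]: 0000  = hex 0
Counterexample vector (row 0 .. row 15) = 0000000000000000
Output column grouped in 4s = 0000 0000 0000 0000 = 0x0000
Convert to decimal digit by digit (value = value*16 + digit):
  0 -> 0
  0*16 + 0 = 0
  0*16 + 0 = 0
  0*16 + 0 = 0
Decimal = 0

0


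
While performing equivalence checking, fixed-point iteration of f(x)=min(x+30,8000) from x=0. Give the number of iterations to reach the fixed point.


Step 1: x=0, cap=8000, increment=30
Step 2: x grows by 30 each step until capped at 8000; fixed point is x=8000
Step 3: iterations = ceil(8000/30) = 267

267


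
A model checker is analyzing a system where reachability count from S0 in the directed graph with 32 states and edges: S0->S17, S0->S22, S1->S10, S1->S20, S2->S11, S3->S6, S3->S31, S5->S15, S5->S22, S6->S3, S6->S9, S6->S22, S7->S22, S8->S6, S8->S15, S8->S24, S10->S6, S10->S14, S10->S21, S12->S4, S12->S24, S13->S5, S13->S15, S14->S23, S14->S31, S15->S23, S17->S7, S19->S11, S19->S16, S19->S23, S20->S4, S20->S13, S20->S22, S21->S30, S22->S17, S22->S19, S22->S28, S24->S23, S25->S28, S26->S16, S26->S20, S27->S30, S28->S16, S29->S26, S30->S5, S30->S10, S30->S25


BFS from S0:
  layer 0: {S0}
  layer 1: {S17, S22}
  layer 2: {S7, S19, S28}
  layer 3: {S11, S16, S23}
Reachable set: {S0, S7, S11, S16, S17, S19, S22, S23, S28}
Count = 9

9


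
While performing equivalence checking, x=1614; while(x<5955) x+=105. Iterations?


Step 1: x goes from 1614 toward 5955 by 105; the body runs while x<5955, so iterations = ceil((bound-start)/step)
Step 2: Distance=4341
Step 3: ceil(4341/105)=42

42


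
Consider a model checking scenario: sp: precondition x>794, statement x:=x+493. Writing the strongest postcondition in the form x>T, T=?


Formula: sp(P, x:=E) = exists old_x. (x = E[old_x/x]) AND P[old_x/x] (old_x is the value of x before the assignment; eliminate old_x by solving x = E[old_x/x] for old_x)
Step 1: Precondition P: x>794, i.e. old_x > 794
Step 2: Assignment gives x = old_x + 493, so old_x = x - 493
Step 3: Substitute into P: x - 493 > 794
Step 4: Simplify: x > 794+493 = 1287

1287


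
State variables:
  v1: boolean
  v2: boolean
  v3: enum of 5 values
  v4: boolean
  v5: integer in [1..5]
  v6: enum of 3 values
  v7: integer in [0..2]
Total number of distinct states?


State space = product of domain sizes of all variables.
Domain sizes:
  v1 (boolean): 2
  v2 (boolean): 2
  v3 (enum of 5 values): 5
  v4 (boolean): 2
  v5 (integer in [1..5]): 5
  v6 (enum of 3 values): 3
  v7 (integer in [0..2]): 3
Product = 2 * 2 * 5 * 2 * 5 * 3 * 3 = 1800

1800


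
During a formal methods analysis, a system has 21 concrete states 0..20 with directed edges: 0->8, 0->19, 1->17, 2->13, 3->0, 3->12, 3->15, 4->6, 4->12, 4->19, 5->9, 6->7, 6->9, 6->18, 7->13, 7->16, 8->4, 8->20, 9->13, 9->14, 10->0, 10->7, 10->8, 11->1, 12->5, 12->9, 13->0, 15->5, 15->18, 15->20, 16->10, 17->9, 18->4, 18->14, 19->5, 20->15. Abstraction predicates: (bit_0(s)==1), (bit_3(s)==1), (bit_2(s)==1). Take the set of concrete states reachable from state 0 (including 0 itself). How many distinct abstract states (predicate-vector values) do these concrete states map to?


BFS from 0:
Concrete reachable: {0, 4, 5, 6, 7, 8, 9, 10, 12, 13, 14, 15, 16, 18, 19, 20}
Abstract via predicates (bit_0(s)==1), (bit_3(s)==1), (bit_2(s)==1):
  (0,0,0) <- {0, 16, 18}
  (0,0,1) <- {4, 6, 20}
  (0,1,0) <- {8, 10}
  (0,1,1) <- {12, 14}
  (1,0,0) <- {19}
  (1,0,1) <- {5, 7}
  (1,1,0) <- {9}
  (1,1,1) <- {13, 15}
Distinct abstract states = 8

8


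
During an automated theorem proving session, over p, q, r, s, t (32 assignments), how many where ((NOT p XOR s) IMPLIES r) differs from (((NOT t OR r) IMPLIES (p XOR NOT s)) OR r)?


F1 = ((NOT p XOR s) IMPLIES r)
F2 = (((NOT t OR r) IMPLIES (p XOR NOT s)) OR r)
Evaluate both on each of 32 rows (bits = p,q,r,s,t):
  row 0 [00000]: F1=0 F2=1 (differ) -> 1
  row 1 [00001]: F1=0 F2=1 (differ) -> 1
  row 2 [00010]: F1=1 F2=0 (differ) -> 1
  row 3 [00011]: F1=1 F2=1 -> 0
  row 4 [00100]: F1=1 F2=1 -> 0
  row 5 [00101]: F1=1 F2=1 -> 0
  row 6 [00110]: F1=1 F2=1 -> 0
  row 7 [00111]: F1=1 F2=1 -> 0
  row 8 [01000]: F1=0 F2=1 (differ) -> 1
  row 9 [01001]: F1=0 F2=1 (differ) -> 1
  row 10 [01010]: F1=1 F2=0 (differ) -> 1
  row 11 [01011]: F1=1 F2=1 -> 0
  row 12 [01100]: F1=1 F2=1 -> 0
  row 13 [01101]: F1=1 F2=1 -> 0
  row 14 [01110]: F1=1 F2=1 -> 0
  row 15 [01111]: F1=1 F2=1 -> 0
  row 16 [10000]: F1=1 F2=0 (differ) -> 1
  row 17 [10001]: F1=1 F2=1 -> 0
  row 18 [10010]: F1=0 F2=1 (differ) -> 1
  row 19 [10011]: F1=0 F2=1 (differ) -> 1
  row 20 [10100]: F1=1 F2=1 -> 0
  row 21 [10101]: F1=1 F2=1 -> 0
  row 22 [10110]: F1=1 F2=1 -> 0
  row 23 [10111]: F1=1 F2=1 -> 0
  row 24 [11000]: F1=1 F2=0 (differ) -> 1
  row 25 [11001]: F1=1 F2=1 -> 0
  row 26 [11010]: F1=0 F2=1 (differ) -> 1
  row 27 [11011]: F1=0 F2=1 (differ) -> 1
  row 28 [11100]: F1=1 F2=1 -> 0
  row 29 [11101]: F1=1 F2=1 -> 0
  row 30 [11110]: F1=1 F2=1 -> 0
  row 31 [11111]: F1=1 F2=1 -> 0
Full result column, 8 rows per line (p,q fixed per line; r,s,t runs 000..111 left to right):
  rows 0-7 [p,q=00]: 11100000  (ones: 3)
  rows 8-15 [p,q=01]: 11100000  (ones: 3)
  rows 16-23 [p,q=10]: 10110000  (ones: 3)
  rows 24-31 [p,q=11]: 10110000  (ones: 3)
Disagreements = 3+3+3+3 = 12

12


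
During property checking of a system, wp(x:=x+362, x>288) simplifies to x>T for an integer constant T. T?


Formula: wp(x:=E, P) = P[E/x] (substitute E for x in postcondition)
Step 1: Postcondition: x>288
Step 2: Substitute x+362 for x: x+362>288
Step 3: Solve for x: x > 288-362 = -74

-74


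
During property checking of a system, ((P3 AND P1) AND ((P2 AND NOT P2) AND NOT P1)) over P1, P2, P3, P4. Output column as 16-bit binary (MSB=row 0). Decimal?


Formula: ((P3 AND P1) AND ((P2 AND NOT P2) AND NOT P1)) over P1, P2, P3, P4 (16 rows)
Evaluate each row (bits = P1,P2,P3,P4, MSB first):
  row 0 [0000]: ((0 AND 0) AND ((0 AND NOT 0) AND NOT 0)) -> 0
  row 1 [0001]: ((0 AND 0) AND ((0 AND NOT 0) AND NOT 0)) -> 0
  row 2 [0010]: ((1 AND 0) AND ((0 AND NOT 0) AND NOT 0)) -> 0
  row 3 [0011]: ((1 AND 0) AND ((0 AND NOT 0) AND NOT 0)) -> 0
  row 4 [0100]: ((0 AND 0) AND ((1 AND NOT 1) AND NOT 0)) -> 0
  row 5 [0101]: ((0 AND 0) AND ((1 AND NOT 1) AND NOT 0)) -> 0
  row 6 [0110]: ((1 AND 0) AND ((1 AND NOT 1) AND NOT 0)) -> 0
  row 7 [0111]: ((1 AND 0) AND ((1 AND NOT 1) AND NOT 0)) -> 0
  row 8 [1000]: ((0 AND 1) AND ((0 AND NOT 0) AND NOT 1)) -> 0
  row 9 [1001]: ((0 AND 1) AND ((0 AND NOT 0) AND NOT 1)) -> 0
  row 10 [1010]: ((1 AND 1) AND ((0 AND NOT 0) AND NOT 1)) -> 0
  row 11 [1011]: ((1 AND 1) AND ((0 AND NOT 0) AND NOT 1)) -> 0
  row 12 [1100]: ((0 AND 1) AND ((1 AND NOT 1) AND NOT 1)) -> 0
  row 13 [1101]: ((0 AND 1) AND ((1 AND NOT 1) AND NOT 1)) -> 0
  row 14 [1110]: ((1 AND 1) AND ((1 AND NOT 1) AND NOT 1)) -> 0
  row 15 [1111]: ((1 AND 1) AND ((1 AND NOT 1) AND NOT 1)) -> 0
Full result column, 4 rows per line (P1,P2 fixed per line; P3,P4 runs 00..11 left to right):
  rows 0-3 [P1,P2=00]: 0000  = hex 0
  rows 4-7 [P1,P2=01]: 0000  = hex 0
  rows 8-11 [P1,P2=10]: 0000  = hex 0
  rows 12-15 [P1,P2=11]: 0000  = hex 0
Output column (row 0 .. row 15) = 0000000000000000
Output column grouped in 4s = 0000 0000 0000 0000 = 0x0000
Convert to decimal digit by digit (value = value*16 + digit):
  0 -> 0
  0*16 + 0 = 0
  0*16 + 0 = 0
  0*16 + 0 = 0
Decimal = 0

0


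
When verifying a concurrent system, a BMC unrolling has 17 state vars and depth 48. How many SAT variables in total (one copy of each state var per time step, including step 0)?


BMC unrolls to depth k, creating one copy of each state var for steps 0..k.
Step count = 48 + 1 = 49 (steps 0 through 48)
Vars per step = 17
Total = 17 * 49 = 833

833


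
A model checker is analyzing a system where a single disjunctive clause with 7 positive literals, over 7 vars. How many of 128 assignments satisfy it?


Step 1: Total=2^7=128
Step 2: Unsat when all 7 false: 2^0=1
Step 3: Sat=128-1=127

127


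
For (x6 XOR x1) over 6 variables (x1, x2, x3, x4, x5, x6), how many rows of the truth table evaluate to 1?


Formula: (x6 XOR x1) over 6 vars (64 rows)
Evaluate each row (x1, x2, x3, x4, x5, x6 as bits, MSB first):
  row 0 [000000]: (0 XOR 0) -> 0
  row 1 [000001]: (1 XOR 0) -> 1
  row 2 [000010]: (0 XOR 0) -> 0
  row 3 [000011]: (1 XOR 0) -> 1
  row 4 [000100]: (0 XOR 0) -> 0
  (every remaining row is evaluated the same way; all 64 results are listed next)
Full result column, 8 rows per line (x1,x2,x3 fixed per line; x4,x5,x6 runs 000..111 left to right):
  rows 0-7 [x1,x2,x3=000]: 01010101  (ones: 4)
  rows 8-15 [x1,x2,x3=001]: 01010101  (ones: 4)
  rows 16-23 [x1,x2,x3=010]: 01010101  (ones: 4)
  rows 24-31 [x1,x2,x3=011]: 01010101  (ones: 4)
  rows 32-39 [x1,x2,x3=100]: 10101010  (ones: 4)
  rows 40-47 [x1,x2,x3=101]: 10101010  (ones: 4)
  rows 48-55 [x1,x2,x3=110]: 10101010  (ones: 4)
  rows 56-63 [x1,x2,x3=111]: 10101010  (ones: 4)
Count of 1-rows = 4+4+4+4+4+4+4+4 = 32

32


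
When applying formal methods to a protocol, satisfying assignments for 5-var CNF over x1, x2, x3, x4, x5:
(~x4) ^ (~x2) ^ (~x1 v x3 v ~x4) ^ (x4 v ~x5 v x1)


CNF with 4 clauses over 5 vars (32 assignments).
An assignment satisfies CNF iff every clause has >=1 true literal.
Check each row (bits = x1,x2,x3,x4,x5; clause T/F shown):
  row 0 [00000]: clauses=TTTT -> 1
  row 1 [00001]: clauses=TTTF -> 0
  row 2 [00010]: clauses=FTTT -> 0
  row 3 [00011]: clauses=FTTT -> 0
  row 4 [00100]: clauses=TTTT -> 1
  row 5 [00101]: clauses=TTTF -> 0
  row 6 [00110]: clauses=FTTT -> 0
  row 7 [00111]: clauses=FTTT -> 0
  row 8 [01000]: clauses=TFTT -> 0
  row 9 [01001]: clauses=TFTF -> 0
  row 10 [01010]: clauses=FFTT -> 0
  row 11 [01011]: clauses=FFTT -> 0
  row 12 [01100]: clauses=TFTT -> 0
  row 13 [01101]: clauses=TFTF -> 0
  row 14 [01110]: clauses=FFTT -> 0
  row 15 [01111]: clauses=FFTT -> 0
  row 16 [10000]: clauses=TTTT -> 1
  row 17 [10001]: clauses=TTTT -> 1
  row 18 [10010]: clauses=FTFT -> 0
  row 19 [10011]: clauses=FTFT -> 0
  row 20 [10100]: clauses=TTTT -> 1
  row 21 [10101]: clauses=TTTT -> 1
  row 22 [10110]: clauses=FTTT -> 0
  row 23 [10111]: clauses=FTTT -> 0
  row 24 [11000]: clauses=TFTT -> 0
  row 25 [11001]: clauses=TFTT -> 0
  row 26 [11010]: clauses=FFFT -> 0
  row 27 [11011]: clauses=FFFT -> 0
  row 28 [11100]: clauses=TFTT -> 0
  row 29 [11101]: clauses=TFTT -> 0
  row 30 [11110]: clauses=FFTT -> 0
  row 31 [11111]: clauses=FFTT -> 0
Full result column, 8 rows per line (x1,x2 fixed per line; x3,x4,x5 runs 000..111 left to right):
  rows 0-7 [x1,x2=00]: 10001000  (ones: 2)
  rows 8-15 [x1,x2=01]: 00000000  (ones: 0)
  rows 16-23 [x1,x2=10]: 11001100  (ones: 4)
  rows 24-31 [x1,x2=11]: 00000000  (ones: 0)
Satisfying assignments = 2+0+4+0 = 6

6


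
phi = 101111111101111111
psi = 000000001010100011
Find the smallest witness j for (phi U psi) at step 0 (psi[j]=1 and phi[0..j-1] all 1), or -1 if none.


(phi U psi) at 0: need smallest j with psi[j]=1 and phi[i]=1 for all i in [0,j).
Scan from step 0:
  step 0: phi=1, psi=0 -> continue
  step 1: phi=0 -> phi-prefix broken from here
  step 8: psi=1 but phi already failed -> not a witness
  step 10: psi=1 but phi already failed -> not a witness
  step 12: psi=1 but phi already failed -> not a witness
  step 16: psi=1 but phi already failed -> not a witness
  step 17: psi=1 but phi already failed -> not a witness
  end of trace: no witness -> -1
Witness step = -1

-1


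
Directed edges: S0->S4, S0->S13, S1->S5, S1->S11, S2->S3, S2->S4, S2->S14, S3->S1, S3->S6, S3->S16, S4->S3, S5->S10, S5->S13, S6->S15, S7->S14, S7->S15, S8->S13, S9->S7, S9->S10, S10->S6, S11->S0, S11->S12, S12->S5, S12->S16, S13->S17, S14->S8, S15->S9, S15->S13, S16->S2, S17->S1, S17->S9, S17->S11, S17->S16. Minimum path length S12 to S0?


BFS layer-by-layer from S12:
  dist 0: {S12}
  dist 1: {S5, S16}
  dist 2: {S2, S10, S13}
  dist 3: {S3, S4, S6, S14, S17}
  dist 4: {S1, S8, S9, S11, S15}
  dist 5: {S0, S7}
  -> S0 reached at distance 5
Shortest path length = 5

5


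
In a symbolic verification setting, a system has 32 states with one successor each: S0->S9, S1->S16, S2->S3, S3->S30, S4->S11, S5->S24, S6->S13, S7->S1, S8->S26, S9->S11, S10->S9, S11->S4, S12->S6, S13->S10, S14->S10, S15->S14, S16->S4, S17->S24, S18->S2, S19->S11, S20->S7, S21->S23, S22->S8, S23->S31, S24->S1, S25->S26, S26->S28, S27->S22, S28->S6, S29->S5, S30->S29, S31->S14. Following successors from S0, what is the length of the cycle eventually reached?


Trace from S0 until a state repeats:
  S0 -> S9 -> S11 -> S4 -> S11
S11 first seen at step 2, revisited at step 4.
Cycle length = 4 - 2 = 2

2


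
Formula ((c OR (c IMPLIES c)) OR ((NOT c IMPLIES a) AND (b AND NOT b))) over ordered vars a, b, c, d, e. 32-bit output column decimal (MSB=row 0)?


Formula: ((c OR (c IMPLIES c)) OR ((NOT c IMPLIES a) AND (b AND NOT b))) over a, b, c, d, e (32 rows)
Evaluate each row (bits = a,b,c,d,e, MSB first):
  row 0 [00000]: ((0 OR (0 IMPLIES 0)) OR ((NOT 0 IMPLIES 0) AND (0 AND NOT 0))) -> 1
  row 1 [00001]: ((0 OR (0 IMPLIES 0)) OR ((NOT 0 IMPLIES 0) AND (0 AND NOT 0))) -> 1
  row 2 [00010]: ((0 OR (0 IMPLIES 0)) OR ((NOT 0 IMPLIES 0) AND (0 AND NOT 0))) -> 1
  row 3 [00011]: ((0 OR (0 IMPLIES 0)) OR ((NOT 0 IMPLIES 0) AND (0 AND NOT 0))) -> 1
  row 4 [00100]: ((1 OR (1 IMPLIES 1)) OR ((NOT 1 IMPLIES 0) AND (0 AND NOT 0))) -> 1
  row 5 [00101]: ((1 OR (1 IMPLIES 1)) OR ((NOT 1 IMPLIES 0) AND (0 AND NOT 0))) -> 1
  row 6 [00110]: ((1 OR (1 IMPLIES 1)) OR ((NOT 1 IMPLIES 0) AND (0 AND NOT 0))) -> 1
  row 7 [00111]: ((1 OR (1 IMPLIES 1)) OR ((NOT 1 IMPLIES 0) AND (0 AND NOT 0))) -> 1
  row 8 [01000]: ((0 OR (0 IMPLIES 0)) OR ((NOT 0 IMPLIES 0) AND (1 AND NOT 1))) -> 1
  row 9 [01001]: ((0 OR (0 IMPLIES 0)) OR ((NOT 0 IMPLIES 0) AND (1 AND NOT 1))) -> 1
  row 10 [01010]: ((0 OR (0 IMPLIES 0)) OR ((NOT 0 IMPLIES 0) AND (1 AND NOT 1))) -> 1
  row 11 [01011]: ((0 OR (0 IMPLIES 0)) OR ((NOT 0 IMPLIES 0) AND (1 AND NOT 1))) -> 1
  row 12 [01100]: ((1 OR (1 IMPLIES 1)) OR ((NOT 1 IMPLIES 0) AND (1 AND NOT 1))) -> 1
  row 13 [01101]: ((1 OR (1 IMPLIES 1)) OR ((NOT 1 IMPLIES 0) AND (1 AND NOT 1))) -> 1
  row 14 [01110]: ((1 OR (1 IMPLIES 1)) OR ((NOT 1 IMPLIES 0) AND (1 AND NOT 1))) -> 1
  row 15 [01111]: ((1 OR (1 IMPLIES 1)) OR ((NOT 1 IMPLIES 0) AND (1 AND NOT 1))) -> 1
  row 16 [10000]: ((0 OR (0 IMPLIES 0)) OR ((NOT 0 IMPLIES 1) AND (0 AND NOT 0))) -> 1
  row 17 [10001]: ((0 OR (0 IMPLIES 0)) OR ((NOT 0 IMPLIES 1) AND (0 AND NOT 0))) -> 1
  row 18 [10010]: ((0 OR (0 IMPLIES 0)) OR ((NOT 0 IMPLIES 1) AND (0 AND NOT 0))) -> 1
  row 19 [10011]: ((0 OR (0 IMPLIES 0)) OR ((NOT 0 IMPLIES 1) AND (0 AND NOT 0))) -> 1
  row 20 [10100]: ((1 OR (1 IMPLIES 1)) OR ((NOT 1 IMPLIES 1) AND (0 AND NOT 0))) -> 1
  row 21 [10101]: ((1 OR (1 IMPLIES 1)) OR ((NOT 1 IMPLIES 1) AND (0 AND NOT 0))) -> 1
  row 22 [10110]: ((1 OR (1 IMPLIES 1)) OR ((NOT 1 IMPLIES 1) AND (0 AND NOT 0))) -> 1
  row 23 [10111]: ((1 OR (1 IMPLIES 1)) OR ((NOT 1 IMPLIES 1) AND (0 AND NOT 0))) -> 1
  row 24 [11000]: ((0 OR (0 IMPLIES 0)) OR ((NOT 0 IMPLIES 1) AND (1 AND NOT 1))) -> 1
  row 25 [11001]: ((0 OR (0 IMPLIES 0)) OR ((NOT 0 IMPLIES 1) AND (1 AND NOT 1))) -> 1
  row 26 [11010]: ((0 OR (0 IMPLIES 0)) OR ((NOT 0 IMPLIES 1) AND (1 AND NOT 1))) -> 1
  row 27 [11011]: ((0 OR (0 IMPLIES 0)) OR ((NOT 0 IMPLIES 1) AND (1 AND NOT 1))) -> 1
  row 28 [11100]: ((1 OR (1 IMPLIES 1)) OR ((NOT 1 IMPLIES 1) AND (1 AND NOT 1))) -> 1
  row 29 [11101]: ((1 OR (1 IMPLIES 1)) OR ((NOT 1 IMPLIES 1) AND (1 AND NOT 1))) -> 1
  row 30 [11110]: ((1 OR (1 IMPLIES 1)) OR ((NOT 1 IMPLIES 1) AND (1 AND NOT 1))) -> 1
  row 31 [11111]: ((1 OR (1 IMPLIES 1)) OR ((NOT 1 IMPLIES 1) AND (1 AND NOT 1))) -> 1
Full result column, 4 rows per line (a,b,c fixed per line; d,e runs 00..11 left to right):
  rows 0-3 [a,b,c=000]: 1111  = hex F
  rows 4-7 [a,b,c=001]: 1111  = hex F
  rows 8-11 [a,b,c=010]: 1111  = hex F
  rows 12-15 [a,b,c=011]: 1111  = hex F
  rows 16-19 [a,b,c=100]: 1111  = hex F
  rows 20-23 [a,b,c=101]: 1111  = hex F
  rows 24-27 [a,b,c=110]: 1111  = hex F
  rows 28-31 [a,b,c=111]: 1111  = hex F
Output column (row 0 .. row 31) = 11111111111111111111111111111111
Output column grouped in 4s = 1111 1111 1111 1111 1111 1111 1111 1111 = 0xFFFFFFFF
Convert to decimal digit by digit (value = value*16 + digit):
  F -> 15
  15*16 + 15 (F) = 255
  255*16 + 15 (F) = 4095
  4095*16 + 15 (F) = 65535
  65535*16 + 15 (F) = 1048575
  1048575*16 + 15 (F) = 16777215
  16777215*16 + 15 (F) = 268435455
  268435455*16 + 15 (F) = 4294967295
Decimal = 4294967295

4294967295


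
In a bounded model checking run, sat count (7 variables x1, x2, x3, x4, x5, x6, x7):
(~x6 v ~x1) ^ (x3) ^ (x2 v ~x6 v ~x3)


CNF with 3 clauses over 7 vars (128 assignments).
An assignment satisfies CNF iff every clause has >=1 true literal.
Check each row (bits = x1,x2,x3,x4,x5,x6,x7; clause T/F shown):
  row 0 [0000000]: clauses=TFT -> 0
  row 1 [0000001]: clauses=TFT -> 0
  row 2 [0000010]: clauses=TFT -> 0
  row 3 [0000011]: clauses=TFT -> 0
  row 4 [0000100]: clauses=TFT -> 0
  (every remaining row is evaluated the same way; all 128 results are listed next)
Full result column, 8 rows per line (x1,x2,x3,x4 fixed per line; x5,x6,x7 runs 000..111 left to right):
  rows 0-7 [x1,x2,x3,x4=0000]: 00000000  (ones: 0)
  rows 8-15 [x1,x2,x3,x4=0001]: 00000000  (ones: 0)
  rows 16-23 [x1,x2,x3,x4=0010]: 11001100  (ones: 4)
  rows 24-31 [x1,x2,x3,x4=0011]: 11001100  (ones: 4)
  rows 32-39 [x1,x2,x3,x4=0100]: 00000000  (ones: 0)
  rows 40-47 [x1,x2,x3,x4=0101]: 00000000  (ones: 0)
  rows 48-55 [x1,x2,x3,x4=0110]: 11111111  (ones: 8)
  rows 56-63 [x1,x2,x3,x4=0111]: 11111111  (ones: 8)
  rows 64-71 [x1,x2,x3,x4=1000]: 00000000  (ones: 0)
  rows 72-79 [x1,x2,x3,x4=1001]: 00000000  (ones: 0)
  rows 80-87 [x1,x2,x3,x4=1010]: 11001100  (ones: 4)
  rows 88-95 [x1,x2,x3,x4=1011]: 11001100  (ones: 4)
  rows 96-103 [x1,x2,x3,x4=1100]: 00000000  (ones: 0)
  rows 104-111 [x1,x2,x3,x4=1101]: 00000000  (ones: 0)
  rows 112-119 [x1,x2,x3,x4=1110]: 11001100  (ones: 4)
  rows 120-127 [x1,x2,x3,x4=1111]: 11001100  (ones: 4)
Satisfying assignments = 0+0+4+4+0+0+8+8+0+0+4+4+0+0+4+4 = 40

40


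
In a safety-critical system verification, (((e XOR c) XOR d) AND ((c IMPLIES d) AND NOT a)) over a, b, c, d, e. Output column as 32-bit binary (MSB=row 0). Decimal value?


Formula: (((e XOR c) XOR d) AND ((c IMPLIES d) AND NOT a)) over a, b, c, d, e (32 rows)
Evaluate each row (bits = a,b,c,d,e, MSB first):
  row 0 [00000]: (((0 XOR 0) XOR 0) AND ((0 IMPLIES 0) AND NOT 0)) -> 0
  row 1 [00001]: (((1 XOR 0) XOR 0) AND ((0 IMPLIES 0) AND NOT 0)) -> 1
  row 2 [00010]: (((0 XOR 0) XOR 1) AND ((0 IMPLIES 1) AND NOT 0)) -> 1
  row 3 [00011]: (((1 XOR 0) XOR 1) AND ((0 IMPLIES 1) AND NOT 0)) -> 0
  row 4 [00100]: (((0 XOR 1) XOR 0) AND ((1 IMPLIES 0) AND NOT 0)) -> 0
  row 5 [00101]: (((1 XOR 1) XOR 0) AND ((1 IMPLIES 0) AND NOT 0)) -> 0
  row 6 [00110]: (((0 XOR 1) XOR 1) AND ((1 IMPLIES 1) AND NOT 0)) -> 0
  row 7 [00111]: (((1 XOR 1) XOR 1) AND ((1 IMPLIES 1) AND NOT 0)) -> 1
  row 8 [01000]: (((0 XOR 0) XOR 0) AND ((0 IMPLIES 0) AND NOT 0)) -> 0
  row 9 [01001]: (((1 XOR 0) XOR 0) AND ((0 IMPLIES 0) AND NOT 0)) -> 1
  row 10 [01010]: (((0 XOR 0) XOR 1) AND ((0 IMPLIES 1) AND NOT 0)) -> 1
  row 11 [01011]: (((1 XOR 0) XOR 1) AND ((0 IMPLIES 1) AND NOT 0)) -> 0
  row 12 [01100]: (((0 XOR 1) XOR 0) AND ((1 IMPLIES 0) AND NOT 0)) -> 0
  row 13 [01101]: (((1 XOR 1) XOR 0) AND ((1 IMPLIES 0) AND NOT 0)) -> 0
  row 14 [01110]: (((0 XOR 1) XOR 1) AND ((1 IMPLIES 1) AND NOT 0)) -> 0
  row 15 [01111]: (((1 XOR 1) XOR 1) AND ((1 IMPLIES 1) AND NOT 0)) -> 1
  row 16 [10000]: (((0 XOR 0) XOR 0) AND ((0 IMPLIES 0) AND NOT 1)) -> 0
  row 17 [10001]: (((1 XOR 0) XOR 0) AND ((0 IMPLIES 0) AND NOT 1)) -> 0
  row 18 [10010]: (((0 XOR 0) XOR 1) AND ((0 IMPLIES 1) AND NOT 1)) -> 0
  row 19 [10011]: (((1 XOR 0) XOR 1) AND ((0 IMPLIES 1) AND NOT 1)) -> 0
  row 20 [10100]: (((0 XOR 1) XOR 0) AND ((1 IMPLIES 0) AND NOT 1)) -> 0
  row 21 [10101]: (((1 XOR 1) XOR 0) AND ((1 IMPLIES 0) AND NOT 1)) -> 0
  row 22 [10110]: (((0 XOR 1) XOR 1) AND ((1 IMPLIES 1) AND NOT 1)) -> 0
  row 23 [10111]: (((1 XOR 1) XOR 1) AND ((1 IMPLIES 1) AND NOT 1)) -> 0
  row 24 [11000]: (((0 XOR 0) XOR 0) AND ((0 IMPLIES 0) AND NOT 1)) -> 0
  row 25 [11001]: (((1 XOR 0) XOR 0) AND ((0 IMPLIES 0) AND NOT 1)) -> 0
  row 26 [11010]: (((0 XOR 0) XOR 1) AND ((0 IMPLIES 1) AND NOT 1)) -> 0
  row 27 [11011]: (((1 XOR 0) XOR 1) AND ((0 IMPLIES 1) AND NOT 1)) -> 0
  row 28 [11100]: (((0 XOR 1) XOR 0) AND ((1 IMPLIES 0) AND NOT 1)) -> 0
  row 29 [11101]: (((1 XOR 1) XOR 0) AND ((1 IMPLIES 0) AND NOT 1)) -> 0
  row 30 [11110]: (((0 XOR 1) XOR 1) AND ((1 IMPLIES 1) AND NOT 1)) -> 0
  row 31 [11111]: (((1 XOR 1) XOR 1) AND ((1 IMPLIES 1) AND NOT 1)) -> 0
Full result column, 4 rows per line (a,b,c fixed per line; d,e runs 00..11 left to right):
  rows 0-3 [a,b,c=000]: 0110  = hex 6
  rows 4-7 [a,b,c=001]: 0001  = hex 1
  rows 8-11 [a,b,c=010]: 0110  = hex 6
  rows 12-15 [a,b,c=011]: 0001  = hex 1
  rows 16-19 [a,b,c=100]: 0000  = hex 0
  rows 20-23 [a,b,c=101]: 0000  = hex 0
  rows 24-27 [a,b,c=110]: 0000  = hex 0
  rows 28-31 [a,b,c=111]: 0000  = hex 0
Output column (row 0 .. row 31) = 01100001011000010000000000000000
Output column grouped in 4s = 0110 0001 0110 0001 0000 0000 0000 0000 = 0x61610000
Convert to decimal digit by digit (value = value*16 + digit):
  6 -> 6
  6*16 + 1 = 97
  97*16 + 6 = 1558
  1558*16 + 1 = 24929
  24929*16 + 0 = 398864
  398864*16 + 0 = 6381824
  6381824*16 + 0 = 102109184
  102109184*16 + 0 = 1633746944
Decimal = 1633746944

1633746944


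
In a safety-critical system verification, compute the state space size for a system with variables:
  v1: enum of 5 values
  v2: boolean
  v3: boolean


State space = product of domain sizes of all variables.
Domain sizes:
  v1 (enum of 5 values): 5
  v2 (boolean): 2
  v3 (boolean): 2
Product = 5 * 2 * 2 = 20

20


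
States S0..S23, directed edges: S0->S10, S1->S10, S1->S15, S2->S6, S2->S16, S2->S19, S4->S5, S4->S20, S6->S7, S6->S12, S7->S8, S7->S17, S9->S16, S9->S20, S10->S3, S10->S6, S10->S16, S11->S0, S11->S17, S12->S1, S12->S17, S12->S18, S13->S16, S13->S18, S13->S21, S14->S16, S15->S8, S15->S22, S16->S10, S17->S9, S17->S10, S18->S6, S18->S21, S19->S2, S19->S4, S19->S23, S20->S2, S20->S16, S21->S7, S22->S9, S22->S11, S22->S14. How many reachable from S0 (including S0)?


BFS from S0:
  layer 0: {S0}
  layer 1: {S10}
  layer 2: {S3, S6, S16}
  layer 3: {S7, S12}
  layer 4: {S1, S8, S17, S18}
  layer 5: {S9, S15, S21}
  layer 6: {S20, S22}
  layer 7: {S2, S11, S14}
  layer 8: {S19}
  layer 9: {S4, S23}
  layer 10: {S5}
Reachable set: {S0, S1, S2, S3, S4, S5, S6, S7, S8, S9, S10, S11, S12, S14, S15, S16, S17, S18, S19, S20, S21, S22, S23}
Count = 23

23


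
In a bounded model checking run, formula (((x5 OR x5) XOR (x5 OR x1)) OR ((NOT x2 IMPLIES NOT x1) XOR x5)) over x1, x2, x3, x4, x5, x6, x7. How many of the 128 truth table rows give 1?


Formula: (((x5 OR x5) XOR (x5 OR x1)) OR ((NOT x2 IMPLIES NOT x1) XOR x5)) over 7 vars (128 rows)
Evaluate each row (x1, x2, x3, x4, x5, x6, x7 as bits, MSB first):
  row 0 [0000000]: (((0 OR 0) XOR (0 OR 0)) OR ((NOT 0 IMPLIES NOT 0) XOR 0)) -> 1
  row 1 [0000001]: (((0 OR 0) XOR (0 OR 0)) OR ((NOT 0 IMPLIES NOT 0) XOR 0)) -> 1
  row 2 [0000010]: (((0 OR 0) XOR (0 OR 0)) OR ((NOT 0 IMPLIES NOT 0) XOR 0)) -> 1
  row 3 [0000011]: (((0 OR 0) XOR (0 OR 0)) OR ((NOT 0 IMPLIES NOT 0) XOR 0)) -> 1
  row 4 [0000100]: (((1 OR 1) XOR (1 OR 0)) OR ((NOT 0 IMPLIES NOT 0) XOR 1)) -> 0
  (every remaining row is evaluated the same way; all 128 results are listed next)
Full result column, 8 rows per line (x1,x2,x3,x4 fixed per line; x5,x6,x7 runs 000..111 left to right):
  rows 0-7 [x1,x2,x3,x4=0000]: 11110000  (ones: 4)
  rows 8-15 [x1,x2,x3,x4=0001]: 11110000  (ones: 4)
  rows 16-23 [x1,x2,x3,x4=0010]: 11110000  (ones: 4)
  rows 24-31 [x1,x2,x3,x4=0011]: 11110000  (ones: 4)
  rows 32-39 [x1,x2,x3,x4=0100]: 11110000  (ones: 4)
  rows 40-47 [x1,x2,x3,x4=0101]: 11110000  (ones: 4)
  rows 48-55 [x1,x2,x3,x4=0110]: 11110000  (ones: 4)
  rows 56-63 [x1,x2,x3,x4=0111]: 11110000  (ones: 4)
  rows 64-71 [x1,x2,x3,x4=1000]: 11111111  (ones: 8)
  rows 72-79 [x1,x2,x3,x4=1001]: 11111111  (ones: 8)
  rows 80-87 [x1,x2,x3,x4=1010]: 11111111  (ones: 8)
  rows 88-95 [x1,x2,x3,x4=1011]: 11111111  (ones: 8)
  rows 96-103 [x1,x2,x3,x4=1100]: 11110000  (ones: 4)
  rows 104-111 [x1,x2,x3,x4=1101]: 11110000  (ones: 4)
  rows 112-119 [x1,x2,x3,x4=1110]: 11110000  (ones: 4)
  rows 120-127 [x1,x2,x3,x4=1111]: 11110000  (ones: 4)
Count of 1-rows = 4+4+4+4+4+4+4+4+8+8+8+8+4+4+4+4 = 80

80


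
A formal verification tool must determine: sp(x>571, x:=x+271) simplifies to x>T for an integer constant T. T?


Formula: sp(P, x:=E) = exists old_x. (x = E[old_x/x]) AND P[old_x/x] (old_x is the value of x before the assignment; eliminate old_x by solving x = E[old_x/x] for old_x)
Step 1: Precondition P: x>571, i.e. old_x > 571
Step 2: Assignment gives x = old_x + 271, so old_x = x - 271
Step 3: Substitute into P: x - 271 > 571
Step 4: Simplify: x > 571+271 = 842

842


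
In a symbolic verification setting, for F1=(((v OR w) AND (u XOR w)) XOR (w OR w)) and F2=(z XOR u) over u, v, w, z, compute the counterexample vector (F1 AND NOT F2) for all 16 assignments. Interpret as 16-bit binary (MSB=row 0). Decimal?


F1 = (((v OR w) AND (u XOR w)) XOR (w OR w))
F2 = (z XOR u)
Counterexample to F1=>F2 is where F1=1 and F2=0.
Evaluate each row (bits = u,v,w,z, MSB first):
  row 0 [0000]: F1=0 F2=0 -> F1&~F2 -> 0
  row 1 [0001]: F1=0 F2=1 -> F1&~F2 -> 0
  row 2 [0010]: F1=0 F2=0 -> F1&~F2 -> 0
  row 3 [0011]: F1=0 F2=1 -> F1&~F2 -> 0
  row 4 [0100]: F1=0 F2=0 -> F1&~F2 -> 0
  row 5 [0101]: F1=0 F2=1 -> F1&~F2 -> 0
  row 6 [0110]: F1=0 F2=0 -> F1&~F2 -> 0
  row 7 [0111]: F1=0 F2=1 -> F1&~F2 -> 0
  row 8 [1000]: F1=0 F2=1 -> F1&~F2 -> 0
  row 9 [1001]: F1=0 F2=0 -> F1&~F2 -> 0
  row 10 [1010]: F1=1 F2=1 -> F1&~F2 -> 0
  row 11 [1011]: F1=1 F2=0 -> F1&~F2 -> 1
  row 12 [1100]: F1=1 F2=1 -> F1&~F2 -> 0
  row 13 [1101]: F1=1 F2=0 -> F1&~F2 -> 1
  row 14 [1110]: F1=1 F2=1 -> F1&~F2 -> 0
  row 15 [1111]: F1=1 F2=0 -> F1&~F2 -> 1
Full result column, 4 rows per line (u,v fixed per line; w,z runs 00..11 left to right):
  rows 0-3 [u,v=00]: 0000  = hex 0
  rows 4-7 [u,v=01]: 0000  = hex 0
  rows 8-11 [u,v=10]: 0001  = hex 1
  rows 12-15 [u,v=11]: 0101  = hex 5
Counterexample vector (row 0 .. row 15) = 0000000000010101
Output column grouped in 4s = 0000 0000 0001 0101 = 0x0015
Convert to decimal digit by digit (value = value*16 + digit):
  0 -> 0
  0*16 + 0 = 0
  0*16 + 1 = 1
  1*16 + 5 = 21
Decimal = 21

21


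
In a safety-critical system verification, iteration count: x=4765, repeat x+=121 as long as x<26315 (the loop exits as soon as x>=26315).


Step 1: x goes from 4765 toward 26315 by 121; the body runs while x<26315, so iterations = ceil((bound-start)/step)
Step 2: Distance=21550
Step 3: ceil(21550/121)=179

179


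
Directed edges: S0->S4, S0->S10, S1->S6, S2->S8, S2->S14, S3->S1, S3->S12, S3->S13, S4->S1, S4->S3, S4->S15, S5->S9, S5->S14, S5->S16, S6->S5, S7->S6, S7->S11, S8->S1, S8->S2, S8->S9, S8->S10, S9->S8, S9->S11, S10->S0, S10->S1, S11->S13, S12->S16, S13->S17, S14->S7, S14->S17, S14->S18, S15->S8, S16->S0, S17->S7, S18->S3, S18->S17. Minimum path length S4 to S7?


BFS layer-by-layer from S4:
  dist 0: {S4}
  dist 1: {S1, S3, S15}
  dist 2: {S6, S8, S12, S13}
  dist 3: {S2, S5, S9, S10, S16, S17}
  dist 4: {S0, S7, S11, S14}
  -> S7 reached at distance 4
Shortest path length = 4

4


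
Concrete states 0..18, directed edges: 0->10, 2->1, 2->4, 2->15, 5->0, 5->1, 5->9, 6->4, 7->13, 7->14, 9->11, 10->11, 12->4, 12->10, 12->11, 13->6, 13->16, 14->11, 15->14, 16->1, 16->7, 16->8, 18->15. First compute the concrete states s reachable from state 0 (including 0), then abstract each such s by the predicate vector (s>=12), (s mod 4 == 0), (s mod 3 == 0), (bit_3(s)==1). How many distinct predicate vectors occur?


BFS from 0:
Concrete reachable: {0, 10, 11}
Abstract via predicates (s>=12), (s mod 4 == 0), (s mod 3 == 0), (bit_3(s)==1):
  (0,0,0,1) <- {10, 11}
  (0,1,1,0) <- {0}
Distinct abstract states = 2

2


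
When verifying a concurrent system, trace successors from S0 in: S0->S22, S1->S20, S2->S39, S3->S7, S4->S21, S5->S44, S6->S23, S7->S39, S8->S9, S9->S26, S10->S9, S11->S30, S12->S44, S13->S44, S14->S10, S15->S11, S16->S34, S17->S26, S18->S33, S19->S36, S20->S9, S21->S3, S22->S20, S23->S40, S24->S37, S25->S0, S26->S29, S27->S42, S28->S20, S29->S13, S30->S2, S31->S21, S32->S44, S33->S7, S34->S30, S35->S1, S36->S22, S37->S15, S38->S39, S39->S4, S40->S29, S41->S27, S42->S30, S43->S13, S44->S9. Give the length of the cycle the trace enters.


Trace from S0 until a state repeats:
  S0 -> S22 -> S20 -> S9 -> S26 -> S29 -> S13 -> S44 -> S9
S9 first seen at step 3, revisited at step 8.
Cycle length = 8 - 3 = 5

5


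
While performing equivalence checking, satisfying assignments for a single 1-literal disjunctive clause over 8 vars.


Step 1: Total=2^8=256
Step 2: Unsat when all 1 false: 2^7=128
Step 3: Sat=256-128=128

128


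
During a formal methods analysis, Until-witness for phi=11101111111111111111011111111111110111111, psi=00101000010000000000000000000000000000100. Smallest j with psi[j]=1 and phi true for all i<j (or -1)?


(phi U psi) at 0: need smallest j with psi[j]=1 and phi[i]=1 for all i in [0,j).
Scan from step 0:
  step 0: phi=1, psi=0 -> continue
  step 1: phi=1, psi=0 -> continue
  step 2: psi=1 and phi held for [0,2) -> witness found
Witness step = 2

2


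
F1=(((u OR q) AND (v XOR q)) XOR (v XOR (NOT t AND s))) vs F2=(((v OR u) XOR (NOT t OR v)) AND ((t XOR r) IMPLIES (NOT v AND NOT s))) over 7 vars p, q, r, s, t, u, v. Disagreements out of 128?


F1 = (((u OR q) AND (v XOR q)) XOR (v XOR (NOT t AND s)))
F2 = (((v OR u) XOR (NOT t OR v)) AND ((t XOR r) IMPLIES (NOT v AND NOT s)))
Evaluate both on each of 128 rows (bits = p,q,r,s,t,u,v):
  row 0 [0000000]: F1=0 F2=1 (differ) -> 1
  row 1 [0000001]: F1=1 F2=0 (differ) -> 1
  row 2 [0000010]: F1=0 F2=0 -> 0
  row 3 [0000011]: F1=0 F2=0 -> 0
  row 4 [0000100]: F1=0 F2=0 -> 0
  (every remaining row is evaluated the same way; all 128 results are listed next)
Full result column, 8 rows per line (p,q,r,s fixed per line; t,u,v runs 000..111 left to right):
  rows 0-7 [p,q,r,s=0000]: 11000110  (ones: 4)
  rows 8-15 [p,q,r,s=0001]: 00110100  (ones: 3)
  rows 16-23 [p,q,r,s=0010]: 11000110  (ones: 4)
  rows 24-31 [p,q,r,s=0011]: 10110110  (ones: 5)
  rows 32-39 [p,q,r,s=0100]: 01111101  (ones: 6)
  rows 40-47 [p,q,r,s=0101]: 10001111  (ones: 5)
  rows 48-55 [p,q,r,s=0110]: 01111101  (ones: 6)
  rows 56-63 [p,q,r,s=0111]: 00001101  (ones: 3)
  rows 64-71 [p,q,r,s=1000]: 11000110  (ones: 4)
  rows 72-79 [p,q,r,s=1001]: 00110100  (ones: 3)
  rows 80-87 [p,q,r,s=1010]: 11000110  (ones: 4)
  rows 88-95 [p,q,r,s=1011]: 10110110  (ones: 5)
  rows 96-103 [p,q,r,s=1100]: 01111101  (ones: 6)
  rows 104-111 [p,q,r,s=1101]: 10001111  (ones: 5)
  rows 112-119 [p,q,r,s=1110]: 01111101  (ones: 6)
  rows 120-127 [p,q,r,s=1111]: 00001101  (ones: 3)
Disagreements = 4+3+4+5+6+5+6+3+4+3+4+5+6+5+6+3 = 72

72


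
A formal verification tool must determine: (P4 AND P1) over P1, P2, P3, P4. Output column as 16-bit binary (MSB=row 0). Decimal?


Formula: (P4 AND P1) over P1, P2, P3, P4 (16 rows)
Evaluate each row (bits = P1,P2,P3,P4, MSB first):
  row 0 [0000]: (0 AND 0) -> 0
  row 1 [0001]: (1 AND 0) -> 0
  row 2 [0010]: (0 AND 0) -> 0
  row 3 [0011]: (1 AND 0) -> 0
  row 4 [0100]: (0 AND 0) -> 0
  row 5 [0101]: (1 AND 0) -> 0
  row 6 [0110]: (0 AND 0) -> 0
  row 7 [0111]: (1 AND 0) -> 0
  row 8 [1000]: (0 AND 1) -> 0
  row 9 [1001]: (1 AND 1) -> 1
  row 10 [1010]: (0 AND 1) -> 0
  row 11 [1011]: (1 AND 1) -> 1
  row 12 [1100]: (0 AND 1) -> 0
  row 13 [1101]: (1 AND 1) -> 1
  row 14 [1110]: (0 AND 1) -> 0
  row 15 [1111]: (1 AND 1) -> 1
Full result column, 4 rows per line (P1,P2 fixed per line; P3,P4 runs 00..11 left to right):
  rows 0-3 [P1,P2=00]: 0000  = hex 0
  rows 4-7 [P1,P2=01]: 0000  = hex 0
  rows 8-11 [P1,P2=10]: 0101  = hex 5
  rows 12-15 [P1,P2=11]: 0101  = hex 5
Output column (row 0 .. row 15) = 0000000001010101
Output column grouped in 4s = 0000 0000 0101 0101 = 0x0055
Convert to decimal digit by digit (value = value*16 + digit):
  0 -> 0
  0*16 + 0 = 0
  0*16 + 5 = 5
  5*16 + 5 = 85
Decimal = 85

85
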